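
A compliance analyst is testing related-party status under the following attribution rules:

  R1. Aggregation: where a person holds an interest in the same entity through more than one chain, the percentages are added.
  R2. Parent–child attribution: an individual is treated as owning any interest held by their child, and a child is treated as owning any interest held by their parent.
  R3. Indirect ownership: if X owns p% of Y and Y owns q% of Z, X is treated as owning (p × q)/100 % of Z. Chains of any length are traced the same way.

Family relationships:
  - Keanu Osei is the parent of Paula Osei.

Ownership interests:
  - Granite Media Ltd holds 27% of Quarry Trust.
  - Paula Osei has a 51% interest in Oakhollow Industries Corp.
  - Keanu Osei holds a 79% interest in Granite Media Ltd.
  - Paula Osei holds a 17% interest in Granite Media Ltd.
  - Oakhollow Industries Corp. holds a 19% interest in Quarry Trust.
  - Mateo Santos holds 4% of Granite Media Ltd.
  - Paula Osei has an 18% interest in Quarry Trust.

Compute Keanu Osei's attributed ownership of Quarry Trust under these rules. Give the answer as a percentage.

53.61%

By parent–child attribution (R2), Keanu Osei is treated as also owning Paula Osei's interest in Granite Media Ltd, giving 79% + 17% = 96%.
By parent–child attribution (R2), Keanu Osei is treated as owning Paula Osei's 51% interest in Oakhollow Industries Corp.
By parent–child attribution (R2), Keanu Osei is treated as owning Paula Osei's 18% interest in Quarry Trust.
Chain via Granite Media Ltd (R3): 96% × 27% = 25.92% of Quarry Trust.
Chain via Oakhollow Industries Corp. (R3): 51% × 19% = 9.69% of Quarry Trust.
Direct interest in Quarry Trust: 18%.
Aggregating (R1): 25.92% + 9.69% + 18% = 53.61%.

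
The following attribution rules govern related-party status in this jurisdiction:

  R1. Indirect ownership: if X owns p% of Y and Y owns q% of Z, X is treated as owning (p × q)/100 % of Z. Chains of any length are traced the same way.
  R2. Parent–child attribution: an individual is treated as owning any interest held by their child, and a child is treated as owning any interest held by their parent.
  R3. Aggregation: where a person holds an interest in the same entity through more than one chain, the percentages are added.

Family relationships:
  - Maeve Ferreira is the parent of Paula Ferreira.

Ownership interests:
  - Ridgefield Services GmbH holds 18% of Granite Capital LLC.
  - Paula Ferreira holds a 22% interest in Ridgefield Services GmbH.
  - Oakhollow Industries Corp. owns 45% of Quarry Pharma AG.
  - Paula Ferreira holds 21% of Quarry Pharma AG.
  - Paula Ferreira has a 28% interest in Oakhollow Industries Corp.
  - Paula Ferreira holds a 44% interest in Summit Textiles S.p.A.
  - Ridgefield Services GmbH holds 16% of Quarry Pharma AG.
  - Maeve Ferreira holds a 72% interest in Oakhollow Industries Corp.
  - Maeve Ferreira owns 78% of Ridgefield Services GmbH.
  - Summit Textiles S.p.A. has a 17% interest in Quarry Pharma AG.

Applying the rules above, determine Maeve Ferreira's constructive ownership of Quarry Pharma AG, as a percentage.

89.48%

By parent–child attribution (R2), Maeve Ferreira is treated as also owning Paula Ferreira's interest in Ridgefield Services GmbH, giving 78% + 22% = 100%.
By parent–child attribution (R2), Maeve Ferreira is treated as also owning Paula Ferreira's interest in Oakhollow Industries Corp, giving 72% + 28% = 100%.
By parent–child attribution (R2), Maeve Ferreira is treated as owning Paula Ferreira's 44% interest in Summit Textiles S.p.A.
By parent–child attribution (R2), Maeve Ferreira is treated as owning Paula Ferreira's 21% interest in Quarry Pharma AG.
Chain via Ridgefield Services GmbH (R1): 100% × 16% = 16% of Quarry Pharma AG.
Chain via Oakhollow Industries Corp. (R1): 100% × 45% = 45% of Quarry Pharma AG.
Chain via Summit Textiles S.p.A. (R1): 44% × 17% = 7.48% of Quarry Pharma AG.
Direct interest in Quarry Pharma AG: 21%.
Aggregating (R3): 16% + 45% + 7.48% + 21% = 89.48%.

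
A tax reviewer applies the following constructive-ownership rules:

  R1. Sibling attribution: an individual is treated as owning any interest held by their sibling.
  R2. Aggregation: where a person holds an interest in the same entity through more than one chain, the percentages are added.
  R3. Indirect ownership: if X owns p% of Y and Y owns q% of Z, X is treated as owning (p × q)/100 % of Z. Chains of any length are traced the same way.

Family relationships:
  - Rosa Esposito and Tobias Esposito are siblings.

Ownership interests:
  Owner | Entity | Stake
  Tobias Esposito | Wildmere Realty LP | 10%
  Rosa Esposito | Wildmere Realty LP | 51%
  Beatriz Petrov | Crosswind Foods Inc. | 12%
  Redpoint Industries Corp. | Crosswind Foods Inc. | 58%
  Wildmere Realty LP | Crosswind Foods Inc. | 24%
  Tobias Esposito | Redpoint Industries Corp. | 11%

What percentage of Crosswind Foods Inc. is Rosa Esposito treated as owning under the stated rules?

By sibling attribution (R1), Rosa Esposito is treated as also owning Tobias Esposito's interest in Wildmere Realty LP, giving 51% + 10% = 61%.
By sibling attribution (R1), Rosa Esposito is treated as owning Tobias Esposito's 11% interest in Redpoint Industries Corp.
Chain via Wildmere Realty LP (R3): 61% × 24% = 14.64% of Crosswind Foods Inc.
Chain via Redpoint Industries Corp. (R3): 11% × 58% = 6.38% of Crosswind Foods Inc.
Aggregating (R2): 14.64% + 6.38% = 21.02%.

21.02%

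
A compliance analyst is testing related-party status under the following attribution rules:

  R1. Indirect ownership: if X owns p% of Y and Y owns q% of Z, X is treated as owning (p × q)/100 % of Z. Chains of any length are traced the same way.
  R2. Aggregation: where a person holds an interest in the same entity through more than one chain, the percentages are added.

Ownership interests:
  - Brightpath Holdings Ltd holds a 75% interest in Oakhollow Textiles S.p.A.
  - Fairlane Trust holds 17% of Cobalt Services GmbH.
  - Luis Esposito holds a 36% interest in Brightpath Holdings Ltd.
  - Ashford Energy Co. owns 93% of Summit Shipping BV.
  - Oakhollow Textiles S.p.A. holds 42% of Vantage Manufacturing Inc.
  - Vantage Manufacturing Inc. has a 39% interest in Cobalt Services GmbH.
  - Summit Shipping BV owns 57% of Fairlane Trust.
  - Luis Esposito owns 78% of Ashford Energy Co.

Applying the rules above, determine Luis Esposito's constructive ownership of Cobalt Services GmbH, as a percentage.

11.451726%

Chain via Brightpath Holdings Ltd → Oakhollow Textiles S.p.A. → Vantage Manufacturing Inc. (R1): 36% × 75% × 42% × 39% = 4.4226% of Cobalt Services GmbH.
Chain via Ashford Energy Co. → Summit Shipping BV → Fairlane Trust (R1): 78% × 93% × 57% × 17% = 7.029126% of Cobalt Services GmbH.
Aggregating (R2): 4.4226% + 7.029126% = 11.451726%.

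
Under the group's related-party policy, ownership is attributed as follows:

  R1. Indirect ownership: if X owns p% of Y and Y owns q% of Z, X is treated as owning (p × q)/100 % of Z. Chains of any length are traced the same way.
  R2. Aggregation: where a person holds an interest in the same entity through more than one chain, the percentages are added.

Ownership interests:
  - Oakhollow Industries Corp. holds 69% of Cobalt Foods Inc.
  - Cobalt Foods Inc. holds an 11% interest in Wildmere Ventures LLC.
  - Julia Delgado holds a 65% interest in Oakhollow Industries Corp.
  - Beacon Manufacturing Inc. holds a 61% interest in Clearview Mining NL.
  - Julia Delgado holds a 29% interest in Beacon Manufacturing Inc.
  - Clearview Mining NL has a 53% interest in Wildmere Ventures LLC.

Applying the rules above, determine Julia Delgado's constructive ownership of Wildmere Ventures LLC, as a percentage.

14.3092%

Chain via Oakhollow Industries Corp. → Cobalt Foods Inc. (R1): 65% × 69% × 11% = 4.9335% of Wildmere Ventures LLC.
Chain via Beacon Manufacturing Inc. → Clearview Mining NL (R1): 29% × 61% × 53% = 9.3757% of Wildmere Ventures LLC.
Aggregating (R2): 4.9335% + 9.3757% = 14.3092%.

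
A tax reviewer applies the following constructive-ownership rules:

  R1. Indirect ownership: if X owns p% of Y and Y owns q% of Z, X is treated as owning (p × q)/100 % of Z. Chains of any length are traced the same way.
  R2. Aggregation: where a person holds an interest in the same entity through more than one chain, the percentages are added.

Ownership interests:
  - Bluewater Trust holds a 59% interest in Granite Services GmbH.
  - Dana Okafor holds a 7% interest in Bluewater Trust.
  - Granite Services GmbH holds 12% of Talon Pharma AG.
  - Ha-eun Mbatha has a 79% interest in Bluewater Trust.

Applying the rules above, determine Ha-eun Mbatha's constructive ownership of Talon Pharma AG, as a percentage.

5.5932%

Chain via Bluewater Trust → Granite Services GmbH (R1): 79% × 59% × 12% = 5.5932% of Talon Pharma AG.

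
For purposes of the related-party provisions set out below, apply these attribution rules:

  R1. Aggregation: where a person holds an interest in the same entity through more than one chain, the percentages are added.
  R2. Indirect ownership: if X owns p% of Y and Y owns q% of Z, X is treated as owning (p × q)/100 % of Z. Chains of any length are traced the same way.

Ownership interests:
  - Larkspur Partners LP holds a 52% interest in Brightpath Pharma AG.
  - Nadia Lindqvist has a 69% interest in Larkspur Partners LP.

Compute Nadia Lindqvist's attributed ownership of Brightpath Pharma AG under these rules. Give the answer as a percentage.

Chain via Larkspur Partners LP (R2): 69% × 52% = 35.88% of Brightpath Pharma AG.

35.88%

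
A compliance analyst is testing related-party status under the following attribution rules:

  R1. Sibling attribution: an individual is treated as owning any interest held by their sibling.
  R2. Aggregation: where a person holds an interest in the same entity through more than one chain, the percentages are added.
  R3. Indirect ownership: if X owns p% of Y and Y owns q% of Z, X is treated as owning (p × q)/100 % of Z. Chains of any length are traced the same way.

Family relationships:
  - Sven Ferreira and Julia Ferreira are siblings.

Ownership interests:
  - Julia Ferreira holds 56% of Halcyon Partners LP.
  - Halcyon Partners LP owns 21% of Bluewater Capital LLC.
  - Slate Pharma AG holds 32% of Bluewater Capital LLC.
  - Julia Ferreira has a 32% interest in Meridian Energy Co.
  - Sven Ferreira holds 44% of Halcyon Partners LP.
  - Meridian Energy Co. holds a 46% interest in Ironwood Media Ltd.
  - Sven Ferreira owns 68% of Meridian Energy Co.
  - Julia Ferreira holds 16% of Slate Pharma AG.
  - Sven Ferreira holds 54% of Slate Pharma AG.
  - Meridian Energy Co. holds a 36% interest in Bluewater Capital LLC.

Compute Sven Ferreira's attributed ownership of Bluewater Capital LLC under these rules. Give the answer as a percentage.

79.4%

By sibling attribution (R1), Sven Ferreira is treated as also owning Julia Ferreira's interest in Slate Pharma AG, giving 54% + 16% = 70%.
By sibling attribution (R1), Sven Ferreira is treated as also owning Julia Ferreira's interest in Meridian Energy Co, giving 68% + 32% = 100%.
By sibling attribution (R1), Sven Ferreira is treated as also owning Julia Ferreira's interest in Halcyon Partners LP, giving 44% + 56% = 100%.
Chain via Slate Pharma AG (R3): 70% × 32% = 22.4% of Bluewater Capital LLC.
Chain via Meridian Energy Co. (R3): 100% × 36% = 36% of Bluewater Capital LLC.
Chain via Halcyon Partners LP (R3): 100% × 21% = 21% of Bluewater Capital LLC.
Aggregating (R2): 22.4% + 36% + 21% = 79.4%.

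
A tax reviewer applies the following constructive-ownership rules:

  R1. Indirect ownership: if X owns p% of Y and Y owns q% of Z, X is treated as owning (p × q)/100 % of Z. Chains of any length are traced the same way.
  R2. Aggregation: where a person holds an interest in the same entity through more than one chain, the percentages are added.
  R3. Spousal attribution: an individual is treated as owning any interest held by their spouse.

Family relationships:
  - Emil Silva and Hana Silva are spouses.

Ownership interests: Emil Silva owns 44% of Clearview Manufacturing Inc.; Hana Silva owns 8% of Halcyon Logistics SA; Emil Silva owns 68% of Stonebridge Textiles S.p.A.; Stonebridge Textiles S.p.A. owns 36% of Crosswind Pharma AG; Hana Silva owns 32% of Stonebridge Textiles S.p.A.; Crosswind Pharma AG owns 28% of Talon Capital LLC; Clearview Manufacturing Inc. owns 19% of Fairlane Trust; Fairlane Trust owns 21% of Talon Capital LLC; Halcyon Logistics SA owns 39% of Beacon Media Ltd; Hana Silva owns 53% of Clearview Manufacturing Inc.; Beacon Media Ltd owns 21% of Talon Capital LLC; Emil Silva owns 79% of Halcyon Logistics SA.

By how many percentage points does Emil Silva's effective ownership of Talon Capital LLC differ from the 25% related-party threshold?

3.9244

By spousal attribution (R3), Emil Silva is treated as also owning Hana Silva's interest in Stonebridge Textiles S.p.A, giving 68% + 32% = 100%.
By spousal attribution (R3), Emil Silva is treated as also owning Hana Silva's interest in Clearview Manufacturing Inc, giving 44% + 53% = 97%.
By spousal attribution (R3), Emil Silva is treated as also owning Hana Silva's interest in Halcyon Logistics SA, giving 79% + 8% = 87%.
Chain via Stonebridge Textiles S.p.A. → Crosswind Pharma AG (R1): 100% × 36% × 28% = 10.08% of Talon Capital LLC.
Chain via Clearview Manufacturing Inc. → Fairlane Trust (R1): 97% × 19% × 21% = 3.8703% of Talon Capital LLC.
Chain via Halcyon Logistics SA → Beacon Media Ltd (R1): 87% × 39% × 21% = 7.1253% of Talon Capital LLC.
Aggregating (R2): 10.08% + 3.8703% + 7.1253% = 21.0756%.
21.0756% falls short of the 25% threshold by 3.9244 percentage points.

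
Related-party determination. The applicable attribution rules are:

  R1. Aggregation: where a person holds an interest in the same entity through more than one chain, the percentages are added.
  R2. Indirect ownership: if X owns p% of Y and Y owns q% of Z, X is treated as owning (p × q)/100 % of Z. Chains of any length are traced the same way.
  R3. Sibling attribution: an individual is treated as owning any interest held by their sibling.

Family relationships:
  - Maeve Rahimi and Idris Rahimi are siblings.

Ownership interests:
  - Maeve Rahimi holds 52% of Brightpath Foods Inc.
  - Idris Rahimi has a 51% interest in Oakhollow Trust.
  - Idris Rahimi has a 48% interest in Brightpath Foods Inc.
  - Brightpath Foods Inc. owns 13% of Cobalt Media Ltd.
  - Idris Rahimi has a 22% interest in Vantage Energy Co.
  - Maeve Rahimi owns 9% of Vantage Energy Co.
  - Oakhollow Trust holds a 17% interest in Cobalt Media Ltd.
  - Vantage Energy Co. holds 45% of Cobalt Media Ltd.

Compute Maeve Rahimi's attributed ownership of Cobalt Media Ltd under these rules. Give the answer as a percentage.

By sibling attribution (R3), Maeve Rahimi is treated as also owning Idris Rahimi's interest in Brightpath Foods Inc, giving 52% + 48% = 100%.
By sibling attribution (R3), Maeve Rahimi is treated as also owning Idris Rahimi's interest in Vantage Energy Co, giving 9% + 22% = 31%.
By sibling attribution (R3), Maeve Rahimi is treated as owning Idris Rahimi's 51% interest in Oakhollow Trust.
Chain via Brightpath Foods Inc. (R2): 100% × 13% = 13% of Cobalt Media Ltd.
Chain via Vantage Energy Co. (R2): 31% × 45% = 13.95% of Cobalt Media Ltd.
Chain via Oakhollow Trust (R2): 51% × 17% = 8.67% of Cobalt Media Ltd.
Aggregating (R1): 13% + 13.95% + 8.67% = 35.62%.

35.62%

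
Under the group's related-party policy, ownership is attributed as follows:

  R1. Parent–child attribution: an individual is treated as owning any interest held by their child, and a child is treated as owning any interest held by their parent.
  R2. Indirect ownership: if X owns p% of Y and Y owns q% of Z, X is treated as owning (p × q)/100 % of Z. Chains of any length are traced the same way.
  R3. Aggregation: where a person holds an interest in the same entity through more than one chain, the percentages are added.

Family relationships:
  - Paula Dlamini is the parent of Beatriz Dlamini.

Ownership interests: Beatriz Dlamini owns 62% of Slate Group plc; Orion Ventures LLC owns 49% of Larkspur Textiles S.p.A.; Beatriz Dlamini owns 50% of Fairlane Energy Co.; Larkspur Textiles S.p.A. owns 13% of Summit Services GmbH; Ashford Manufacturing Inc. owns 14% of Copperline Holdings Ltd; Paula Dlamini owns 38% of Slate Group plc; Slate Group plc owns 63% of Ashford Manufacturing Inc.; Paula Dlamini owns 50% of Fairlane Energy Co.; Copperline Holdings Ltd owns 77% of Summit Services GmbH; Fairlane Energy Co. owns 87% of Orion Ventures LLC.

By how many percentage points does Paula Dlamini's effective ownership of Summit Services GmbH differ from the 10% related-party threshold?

By parent–child attribution (R1), Paula Dlamini is treated as also owning Beatriz Dlamini's interest in Slate Group plc, giving 38% + 62% = 100%.
By parent–child attribution (R1), Paula Dlamini is treated as also owning Beatriz Dlamini's interest in Fairlane Energy Co, giving 50% + 50% = 100%.
Chain via Slate Group plc → Ashford Manufacturing Inc. → Copperline Holdings Ltd (R2): 100% × 63% × 14% × 77% = 6.7914% of Summit Services GmbH.
Chain via Fairlane Energy Co. → Orion Ventures LLC → Larkspur Textiles S.p.A. (R2): 100% × 87% × 49% × 13% = 5.5419% of Summit Services GmbH.
Aggregating (R3): 6.7914% + 5.5419% = 12.3333%.
12.3333% exceeds the 10% threshold by 2.3333 percentage points.

2.3333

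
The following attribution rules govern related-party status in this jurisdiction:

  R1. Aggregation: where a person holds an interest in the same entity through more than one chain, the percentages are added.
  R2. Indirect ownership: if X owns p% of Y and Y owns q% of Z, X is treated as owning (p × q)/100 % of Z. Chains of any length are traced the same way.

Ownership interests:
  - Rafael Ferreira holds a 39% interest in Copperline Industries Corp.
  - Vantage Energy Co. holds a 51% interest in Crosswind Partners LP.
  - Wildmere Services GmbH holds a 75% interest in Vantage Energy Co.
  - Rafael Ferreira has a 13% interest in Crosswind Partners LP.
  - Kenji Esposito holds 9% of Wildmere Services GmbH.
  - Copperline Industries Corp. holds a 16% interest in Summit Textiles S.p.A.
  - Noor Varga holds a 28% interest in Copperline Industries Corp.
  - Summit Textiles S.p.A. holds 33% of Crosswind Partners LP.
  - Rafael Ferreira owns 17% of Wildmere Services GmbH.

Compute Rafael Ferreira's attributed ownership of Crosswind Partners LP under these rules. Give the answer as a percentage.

21.5617%

Chain via Wildmere Services GmbH → Vantage Energy Co. (R2): 17% × 75% × 51% = 6.5025% of Crosswind Partners LP.
Chain via Copperline Industries Corp. → Summit Textiles S.p.A. (R2): 39% × 16% × 33% = 2.0592% of Crosswind Partners LP.
Direct interest in Crosswind Partners LP: 13%.
Aggregating (R1): 6.5025% + 2.0592% + 13% = 21.5617%.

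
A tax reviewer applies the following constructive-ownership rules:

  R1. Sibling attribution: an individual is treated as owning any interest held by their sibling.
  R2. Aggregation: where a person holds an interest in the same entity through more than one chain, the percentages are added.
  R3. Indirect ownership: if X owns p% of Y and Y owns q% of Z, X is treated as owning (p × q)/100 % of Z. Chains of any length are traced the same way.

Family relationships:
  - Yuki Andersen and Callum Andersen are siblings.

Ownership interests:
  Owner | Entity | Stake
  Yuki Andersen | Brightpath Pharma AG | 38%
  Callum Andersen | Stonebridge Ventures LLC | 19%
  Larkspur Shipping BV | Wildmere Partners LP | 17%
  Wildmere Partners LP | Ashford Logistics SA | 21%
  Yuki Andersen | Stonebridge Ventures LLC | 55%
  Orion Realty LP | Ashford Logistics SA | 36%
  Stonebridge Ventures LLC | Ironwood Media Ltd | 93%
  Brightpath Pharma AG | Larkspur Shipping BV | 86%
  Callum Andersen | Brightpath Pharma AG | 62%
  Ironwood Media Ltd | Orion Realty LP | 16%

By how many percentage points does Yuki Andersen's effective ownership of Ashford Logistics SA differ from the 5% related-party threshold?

By sibling attribution (R1), Yuki Andersen is treated as also owning Callum Andersen's interest in Stonebridge Ventures LLC, giving 55% + 19% = 74%.
By sibling attribution (R1), Yuki Andersen is treated as also owning Callum Andersen's interest in Brightpath Pharma AG, giving 38% + 62% = 100%.
Chain via Stonebridge Ventures LLC → Ironwood Media Ltd → Orion Realty LP (R3): 74% × 93% × 16% × 36% = 3.964032% of Ashford Logistics SA.
Chain via Brightpath Pharma AG → Larkspur Shipping BV → Wildmere Partners LP (R3): 100% × 86% × 17% × 21% = 3.0702% of Ashford Logistics SA.
Aggregating (R2): 3.964032% + 3.0702% = 7.034232%.
7.034232% exceeds the 5% threshold by 2.034232 percentage points.

2.034232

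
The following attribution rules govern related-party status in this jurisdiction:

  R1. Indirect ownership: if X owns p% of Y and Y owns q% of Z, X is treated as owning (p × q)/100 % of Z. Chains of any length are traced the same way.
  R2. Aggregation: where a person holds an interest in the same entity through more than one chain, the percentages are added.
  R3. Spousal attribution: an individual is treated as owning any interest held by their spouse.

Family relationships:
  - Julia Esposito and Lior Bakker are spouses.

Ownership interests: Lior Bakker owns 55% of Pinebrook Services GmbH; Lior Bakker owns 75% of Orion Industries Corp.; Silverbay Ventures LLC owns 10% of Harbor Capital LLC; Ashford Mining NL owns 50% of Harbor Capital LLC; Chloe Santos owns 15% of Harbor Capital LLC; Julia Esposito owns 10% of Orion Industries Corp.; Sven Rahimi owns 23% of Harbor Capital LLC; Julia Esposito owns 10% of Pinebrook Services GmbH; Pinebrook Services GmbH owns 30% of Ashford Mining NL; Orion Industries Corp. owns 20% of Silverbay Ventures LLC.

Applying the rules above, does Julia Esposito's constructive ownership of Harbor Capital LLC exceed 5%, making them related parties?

By spousal attribution (R3), Julia Esposito is treated as also owning Lior Bakker's interest in Pinebrook Services GmbH, giving 10% + 55% = 65%.
By spousal attribution (R3), Julia Esposito is treated as also owning Lior Bakker's interest in Orion Industries Corp, giving 10% + 75% = 85%.
Chain via Pinebrook Services GmbH → Ashford Mining NL (R1): 65% × 30% × 50% = 9.75% of Harbor Capital LLC.
Chain via Orion Industries Corp. → Silverbay Ventures LLC (R1): 85% × 20% × 10% = 1.7% of Harbor Capital LLC.
Aggregating (R2): 9.75% + 1.7% = 11.45%.
11.45% exceeds the 5% threshold, so Julia is a related party to Harbor Capital LLC.

Yes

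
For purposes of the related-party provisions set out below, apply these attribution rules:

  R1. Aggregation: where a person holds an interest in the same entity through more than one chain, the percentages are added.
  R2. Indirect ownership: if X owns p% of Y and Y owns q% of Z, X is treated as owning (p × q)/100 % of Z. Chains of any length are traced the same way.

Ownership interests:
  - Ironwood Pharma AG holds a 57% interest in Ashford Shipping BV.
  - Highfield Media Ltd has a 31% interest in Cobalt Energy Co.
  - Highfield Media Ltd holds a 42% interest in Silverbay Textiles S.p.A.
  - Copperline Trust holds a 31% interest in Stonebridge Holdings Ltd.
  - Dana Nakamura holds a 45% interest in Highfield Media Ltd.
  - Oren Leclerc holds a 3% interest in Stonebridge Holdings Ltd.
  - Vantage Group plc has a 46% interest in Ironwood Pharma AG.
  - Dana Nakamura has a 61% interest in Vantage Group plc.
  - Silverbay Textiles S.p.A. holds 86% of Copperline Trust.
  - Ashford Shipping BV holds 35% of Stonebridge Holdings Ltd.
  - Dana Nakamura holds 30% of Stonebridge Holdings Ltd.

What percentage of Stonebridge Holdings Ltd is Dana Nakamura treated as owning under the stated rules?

40.63671%

Chain via Vantage Group plc → Ironwood Pharma AG → Ashford Shipping BV (R2): 61% × 46% × 57% × 35% = 5.59797% of Stonebridge Holdings Ltd.
Chain via Highfield Media Ltd → Silverbay Textiles S.p.A. → Copperline Trust (R2): 45% × 42% × 86% × 31% = 5.03874% of Stonebridge Holdings Ltd.
Direct interest in Stonebridge Holdings Ltd: 30%.
Aggregating (R1): 5.59797% + 5.03874% + 30% = 40.63671%.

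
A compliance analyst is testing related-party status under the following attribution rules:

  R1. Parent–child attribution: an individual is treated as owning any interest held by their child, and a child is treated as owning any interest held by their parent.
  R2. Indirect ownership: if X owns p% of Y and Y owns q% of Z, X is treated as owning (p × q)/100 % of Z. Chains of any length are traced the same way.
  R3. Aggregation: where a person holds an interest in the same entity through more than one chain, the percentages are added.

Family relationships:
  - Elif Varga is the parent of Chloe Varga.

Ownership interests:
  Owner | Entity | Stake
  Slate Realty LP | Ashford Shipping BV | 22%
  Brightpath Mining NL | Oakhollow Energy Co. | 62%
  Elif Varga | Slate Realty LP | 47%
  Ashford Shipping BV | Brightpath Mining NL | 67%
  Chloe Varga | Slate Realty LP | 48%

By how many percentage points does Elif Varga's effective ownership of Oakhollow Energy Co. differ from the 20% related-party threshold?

By parent–child attribution (R1), Elif Varga is treated as also owning Chloe Varga's interest in Slate Realty LP, giving 47% + 48% = 95%.
Chain via Slate Realty LP → Ashford Shipping BV → Brightpath Mining NL (R2): 95% × 22% × 67% × 62% = 8.68186% of Oakhollow Energy Co.
8.68186% falls short of the 20% threshold by 11.31814 percentage points.

11.31814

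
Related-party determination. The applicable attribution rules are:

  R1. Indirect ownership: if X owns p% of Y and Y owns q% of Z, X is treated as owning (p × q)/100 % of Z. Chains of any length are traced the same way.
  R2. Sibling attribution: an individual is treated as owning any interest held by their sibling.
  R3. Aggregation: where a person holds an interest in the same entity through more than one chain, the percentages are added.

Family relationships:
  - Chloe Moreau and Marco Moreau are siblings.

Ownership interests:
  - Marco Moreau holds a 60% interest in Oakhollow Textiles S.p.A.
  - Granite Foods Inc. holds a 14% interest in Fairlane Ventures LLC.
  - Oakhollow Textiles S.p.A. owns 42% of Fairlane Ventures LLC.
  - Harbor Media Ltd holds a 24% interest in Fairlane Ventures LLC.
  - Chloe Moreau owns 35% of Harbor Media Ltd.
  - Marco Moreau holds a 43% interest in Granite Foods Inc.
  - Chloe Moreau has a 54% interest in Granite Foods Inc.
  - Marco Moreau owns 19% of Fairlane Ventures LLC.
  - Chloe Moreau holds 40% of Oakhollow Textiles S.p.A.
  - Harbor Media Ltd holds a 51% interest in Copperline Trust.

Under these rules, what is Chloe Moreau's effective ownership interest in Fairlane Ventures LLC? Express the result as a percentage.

By sibling attribution (R2), Chloe Moreau is treated as also owning Marco Moreau's interest in Granite Foods Inc, giving 54% + 43% = 97%.
By sibling attribution (R2), Chloe Moreau is treated as also owning Marco Moreau's interest in Oakhollow Textiles S.p.A, giving 40% + 60% = 100%.
By sibling attribution (R2), Chloe Moreau is treated as owning Marco Moreau's 19% interest in Fairlane Ventures LLC.
Chain via Harbor Media Ltd (R1): 35% × 24% = 8.4% of Fairlane Ventures LLC.
Chain via Granite Foods Inc. (R1): 97% × 14% = 13.58% of Fairlane Ventures LLC.
Chain via Oakhollow Textiles S.p.A. (R1): 100% × 42% = 42% of Fairlane Ventures LLC.
Direct interest in Fairlane Ventures LLC: 19%.
Aggregating (R3): 8.4% + 13.58% + 42% + 19% = 82.98%.

82.98%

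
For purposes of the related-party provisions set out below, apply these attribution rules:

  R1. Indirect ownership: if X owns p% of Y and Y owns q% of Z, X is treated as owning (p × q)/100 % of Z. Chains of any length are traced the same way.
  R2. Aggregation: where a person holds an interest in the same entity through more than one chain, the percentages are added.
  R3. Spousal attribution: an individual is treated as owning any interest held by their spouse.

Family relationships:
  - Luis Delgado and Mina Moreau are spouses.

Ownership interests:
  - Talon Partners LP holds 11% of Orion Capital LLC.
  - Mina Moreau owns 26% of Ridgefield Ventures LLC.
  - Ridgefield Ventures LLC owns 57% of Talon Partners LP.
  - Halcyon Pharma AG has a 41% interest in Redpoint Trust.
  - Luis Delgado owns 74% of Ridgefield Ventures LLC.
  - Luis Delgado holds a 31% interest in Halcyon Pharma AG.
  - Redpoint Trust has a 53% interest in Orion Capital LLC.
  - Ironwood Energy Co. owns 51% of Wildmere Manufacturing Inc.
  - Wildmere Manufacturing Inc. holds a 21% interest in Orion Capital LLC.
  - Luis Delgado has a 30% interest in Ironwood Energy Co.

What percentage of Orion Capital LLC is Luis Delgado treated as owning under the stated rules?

16.2193%

By spousal attribution (R3), Luis Delgado is treated as also owning Mina Moreau's interest in Ridgefield Ventures LLC, giving 74% + 26% = 100%.
Chain via Ironwood Energy Co. → Wildmere Manufacturing Inc. (R1): 30% × 51% × 21% = 3.213% of Orion Capital LLC.
Chain via Halcyon Pharma AG → Redpoint Trust (R1): 31% × 41% × 53% = 6.7363% of Orion Capital LLC.
Chain via Ridgefield Ventures LLC → Talon Partners LP (R1): 100% × 57% × 11% = 6.27% of Orion Capital LLC.
Aggregating (R2): 3.213% + 6.7363% + 6.27% = 16.2193%.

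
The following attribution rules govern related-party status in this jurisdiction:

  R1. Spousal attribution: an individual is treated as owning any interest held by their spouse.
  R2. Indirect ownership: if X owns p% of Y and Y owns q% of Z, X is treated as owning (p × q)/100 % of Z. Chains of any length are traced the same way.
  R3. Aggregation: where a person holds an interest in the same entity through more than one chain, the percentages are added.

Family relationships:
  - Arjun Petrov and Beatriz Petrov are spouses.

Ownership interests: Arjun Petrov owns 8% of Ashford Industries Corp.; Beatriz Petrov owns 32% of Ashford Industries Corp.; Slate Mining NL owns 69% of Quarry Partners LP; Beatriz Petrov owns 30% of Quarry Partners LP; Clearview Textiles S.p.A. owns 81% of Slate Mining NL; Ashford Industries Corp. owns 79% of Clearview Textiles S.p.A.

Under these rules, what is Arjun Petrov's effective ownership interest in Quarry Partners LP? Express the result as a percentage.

47.66124%

By spousal attribution (R1), Arjun Petrov is treated as also owning Beatriz Petrov's interest in Ashford Industries Corp, giving 8% + 32% = 40%.
By spousal attribution (R1), Arjun Petrov is treated as owning Beatriz Petrov's 30% interest in Quarry Partners LP.
Chain via Ashford Industries Corp. → Clearview Textiles S.p.A. → Slate Mining NL (R2): 40% × 79% × 81% × 69% = 17.66124% of Quarry Partners LP.
Direct interest in Quarry Partners LP: 30%.
Aggregating (R3): 17.66124% + 30% = 47.66124%.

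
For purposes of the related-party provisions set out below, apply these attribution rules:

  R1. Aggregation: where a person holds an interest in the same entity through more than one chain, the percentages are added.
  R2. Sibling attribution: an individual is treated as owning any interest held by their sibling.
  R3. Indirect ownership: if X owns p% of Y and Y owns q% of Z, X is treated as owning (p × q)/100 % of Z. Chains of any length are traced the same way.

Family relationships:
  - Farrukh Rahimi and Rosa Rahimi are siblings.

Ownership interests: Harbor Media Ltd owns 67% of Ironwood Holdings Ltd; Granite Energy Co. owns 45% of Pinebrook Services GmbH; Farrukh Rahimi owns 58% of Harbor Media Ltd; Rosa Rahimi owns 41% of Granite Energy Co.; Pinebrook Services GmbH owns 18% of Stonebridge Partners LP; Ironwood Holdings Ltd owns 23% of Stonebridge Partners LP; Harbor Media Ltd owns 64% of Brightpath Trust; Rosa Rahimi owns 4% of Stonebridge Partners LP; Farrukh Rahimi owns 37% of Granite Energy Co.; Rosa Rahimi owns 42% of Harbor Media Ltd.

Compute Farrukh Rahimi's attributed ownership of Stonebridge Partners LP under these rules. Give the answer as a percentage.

By sibling attribution (R2), Farrukh Rahimi is treated as also owning Rosa Rahimi's interest in Harbor Media Ltd, giving 58% + 42% = 100%.
By sibling attribution (R2), Farrukh Rahimi is treated as also owning Rosa Rahimi's interest in Granite Energy Co, giving 37% + 41% = 78%.
By sibling attribution (R2), Farrukh Rahimi is treated as owning Rosa Rahimi's 4% interest in Stonebridge Partners LP.
Chain via Harbor Media Ltd → Ironwood Holdings Ltd (R3): 100% × 67% × 23% = 15.41% of Stonebridge Partners LP.
Chain via Granite Energy Co. → Pinebrook Services GmbH (R3): 78% × 45% × 18% = 6.318% of Stonebridge Partners LP.
Direct interest in Stonebridge Partners LP: 4%.
Aggregating (R1): 15.41% + 6.318% + 4% = 25.728%.

25.728%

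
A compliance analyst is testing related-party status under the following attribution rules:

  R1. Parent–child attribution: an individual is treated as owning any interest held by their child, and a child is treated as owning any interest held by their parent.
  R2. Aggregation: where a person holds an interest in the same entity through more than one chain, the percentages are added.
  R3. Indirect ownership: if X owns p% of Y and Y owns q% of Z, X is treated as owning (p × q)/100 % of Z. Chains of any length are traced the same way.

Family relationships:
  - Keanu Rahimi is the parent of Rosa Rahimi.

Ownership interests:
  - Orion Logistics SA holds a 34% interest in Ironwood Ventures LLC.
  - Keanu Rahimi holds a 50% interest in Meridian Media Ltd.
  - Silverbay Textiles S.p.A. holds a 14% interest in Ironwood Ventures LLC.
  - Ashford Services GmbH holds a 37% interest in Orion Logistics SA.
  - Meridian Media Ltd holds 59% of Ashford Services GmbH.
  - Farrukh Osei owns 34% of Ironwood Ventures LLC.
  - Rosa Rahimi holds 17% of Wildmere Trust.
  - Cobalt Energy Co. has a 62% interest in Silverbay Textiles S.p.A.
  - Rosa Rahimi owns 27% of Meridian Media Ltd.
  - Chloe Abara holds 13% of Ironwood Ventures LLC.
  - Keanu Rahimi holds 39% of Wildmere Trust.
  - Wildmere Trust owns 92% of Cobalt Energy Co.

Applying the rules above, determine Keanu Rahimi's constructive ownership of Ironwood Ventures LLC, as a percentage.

By parent–child attribution (R1), Keanu Rahimi is treated as also owning Rosa Rahimi's interest in Meridian Media Ltd, giving 50% + 27% = 77%.
By parent–child attribution (R1), Keanu Rahimi is treated as also owning Rosa Rahimi's interest in Wildmere Trust, giving 39% + 17% = 56%.
Chain via Meridian Media Ltd → Ashford Services GmbH → Orion Logistics SA (R3): 77% × 59% × 37% × 34% = 5.715094% of Ironwood Ventures LLC.
Chain via Wildmere Trust → Cobalt Energy Co. → Silverbay Textiles S.p.A. (R3): 56% × 92% × 62% × 14% = 4.471936% of Ironwood Ventures LLC.
Aggregating (R2): 5.715094% + 4.471936% = 10.18703%.

10.18703%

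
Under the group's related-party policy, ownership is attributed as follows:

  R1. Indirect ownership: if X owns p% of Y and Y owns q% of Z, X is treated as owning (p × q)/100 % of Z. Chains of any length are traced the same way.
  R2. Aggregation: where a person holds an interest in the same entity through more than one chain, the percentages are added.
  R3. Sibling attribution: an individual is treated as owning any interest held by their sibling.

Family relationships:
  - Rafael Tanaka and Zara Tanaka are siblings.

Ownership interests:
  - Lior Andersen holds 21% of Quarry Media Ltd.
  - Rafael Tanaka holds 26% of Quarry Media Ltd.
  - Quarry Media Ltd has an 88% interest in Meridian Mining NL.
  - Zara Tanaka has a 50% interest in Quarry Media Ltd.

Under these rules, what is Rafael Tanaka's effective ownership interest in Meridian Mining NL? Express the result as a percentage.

By sibling attribution (R3), Rafael Tanaka is treated as also owning Zara Tanaka's interest in Quarry Media Ltd, giving 26% + 50% = 76%.
Chain via Quarry Media Ltd (R1): 76% × 88% = 66.88% of Meridian Mining NL.

66.88%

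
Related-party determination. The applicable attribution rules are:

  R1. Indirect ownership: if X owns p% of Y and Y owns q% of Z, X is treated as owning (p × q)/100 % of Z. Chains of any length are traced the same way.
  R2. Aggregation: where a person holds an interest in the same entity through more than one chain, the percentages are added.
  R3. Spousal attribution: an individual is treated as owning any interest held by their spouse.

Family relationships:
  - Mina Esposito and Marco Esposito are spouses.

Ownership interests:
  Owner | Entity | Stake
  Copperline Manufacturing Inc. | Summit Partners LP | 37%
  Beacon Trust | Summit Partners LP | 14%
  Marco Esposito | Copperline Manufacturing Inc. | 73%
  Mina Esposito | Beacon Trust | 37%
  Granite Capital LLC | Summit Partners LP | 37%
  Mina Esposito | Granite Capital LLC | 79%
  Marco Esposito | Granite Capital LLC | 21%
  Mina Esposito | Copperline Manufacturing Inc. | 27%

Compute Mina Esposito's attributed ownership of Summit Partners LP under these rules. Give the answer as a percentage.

79.18%

By spousal attribution (R3), Mina Esposito is treated as also owning Marco Esposito's interest in Granite Capital LLC, giving 79% + 21% = 100%.
By spousal attribution (R3), Mina Esposito is treated as also owning Marco Esposito's interest in Copperline Manufacturing Inc, giving 27% + 73% = 100%.
Chain via Granite Capital LLC (R1): 100% × 37% = 37% of Summit Partners LP.
Chain via Beacon Trust (R1): 37% × 14% = 5.18% of Summit Partners LP.
Chain via Copperline Manufacturing Inc. (R1): 100% × 37% = 37% of Summit Partners LP.
Aggregating (R2): 37% + 5.18% + 37% = 79.18%.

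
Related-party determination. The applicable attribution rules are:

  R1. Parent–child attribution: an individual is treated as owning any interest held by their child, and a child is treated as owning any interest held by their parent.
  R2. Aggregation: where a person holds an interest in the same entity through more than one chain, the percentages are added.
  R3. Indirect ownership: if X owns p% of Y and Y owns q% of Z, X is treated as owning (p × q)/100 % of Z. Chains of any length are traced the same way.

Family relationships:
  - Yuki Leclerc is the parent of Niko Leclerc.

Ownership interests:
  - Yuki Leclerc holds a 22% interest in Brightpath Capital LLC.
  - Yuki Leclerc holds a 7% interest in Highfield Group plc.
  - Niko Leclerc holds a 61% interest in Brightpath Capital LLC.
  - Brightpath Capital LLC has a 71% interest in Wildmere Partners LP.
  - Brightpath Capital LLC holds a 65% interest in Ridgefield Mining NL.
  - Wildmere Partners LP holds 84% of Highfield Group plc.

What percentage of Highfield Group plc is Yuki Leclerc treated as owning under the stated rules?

56.5012%

By parent–child attribution (R1), Yuki Leclerc is treated as also owning Niko Leclerc's interest in Brightpath Capital LLC, giving 22% + 61% = 83%.
Chain via Brightpath Capital LLC → Wildmere Partners LP (R3): 83% × 71% × 84% = 49.5012% of Highfield Group plc.
Direct interest in Highfield Group plc: 7%.
Aggregating (R2): 49.5012% + 7% = 56.5012%.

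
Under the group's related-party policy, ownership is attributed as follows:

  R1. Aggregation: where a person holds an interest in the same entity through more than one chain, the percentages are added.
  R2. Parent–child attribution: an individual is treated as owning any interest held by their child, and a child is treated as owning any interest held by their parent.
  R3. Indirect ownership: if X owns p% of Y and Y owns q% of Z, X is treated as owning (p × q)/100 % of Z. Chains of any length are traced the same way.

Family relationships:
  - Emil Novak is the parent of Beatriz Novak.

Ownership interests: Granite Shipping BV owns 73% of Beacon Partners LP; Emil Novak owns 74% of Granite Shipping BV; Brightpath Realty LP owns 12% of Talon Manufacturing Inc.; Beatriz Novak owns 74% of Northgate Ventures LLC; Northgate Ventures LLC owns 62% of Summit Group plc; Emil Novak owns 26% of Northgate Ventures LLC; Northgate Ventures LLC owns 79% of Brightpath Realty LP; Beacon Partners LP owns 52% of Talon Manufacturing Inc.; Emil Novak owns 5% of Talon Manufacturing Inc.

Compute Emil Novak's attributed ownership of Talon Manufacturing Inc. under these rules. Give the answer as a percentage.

42.5704%

By parent–child attribution (R2), Emil Novak is treated as also owning Beatriz Novak's interest in Northgate Ventures LLC, giving 26% + 74% = 100%.
Chain via Granite Shipping BV → Beacon Partners LP (R3): 74% × 73% × 52% = 28.0904% of Talon Manufacturing Inc.
Chain via Northgate Ventures LLC → Brightpath Realty LP (R3): 100% × 79% × 12% = 9.48% of Talon Manufacturing Inc.
Direct interest in Talon Manufacturing Inc: 5%.
Aggregating (R1): 28.0904% + 9.48% + 5% = 42.5704%.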